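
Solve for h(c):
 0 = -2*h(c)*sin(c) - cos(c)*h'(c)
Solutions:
 h(c) = C1*cos(c)^2


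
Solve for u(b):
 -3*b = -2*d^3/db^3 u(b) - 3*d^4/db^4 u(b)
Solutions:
 u(b) = C1 + C2*b + C3*b^2 + C4*exp(-2*b/3) + b^4/16 - 3*b^3/8


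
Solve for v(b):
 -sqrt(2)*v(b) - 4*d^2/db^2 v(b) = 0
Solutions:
 v(b) = C1*sin(2^(1/4)*b/2) + C2*cos(2^(1/4)*b/2)


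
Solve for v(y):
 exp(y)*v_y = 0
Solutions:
 v(y) = C1


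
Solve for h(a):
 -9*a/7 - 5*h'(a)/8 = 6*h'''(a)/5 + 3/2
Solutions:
 h(a) = C1 + C2*sin(5*sqrt(3)*a/12) + C3*cos(5*sqrt(3)*a/12) - 36*a^2/35 - 12*a/5


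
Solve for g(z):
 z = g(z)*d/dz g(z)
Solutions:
 g(z) = -sqrt(C1 + z^2)
 g(z) = sqrt(C1 + z^2)


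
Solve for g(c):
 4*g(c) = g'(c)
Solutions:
 g(c) = C1*exp(4*c)


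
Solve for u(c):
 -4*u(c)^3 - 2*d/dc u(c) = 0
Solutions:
 u(c) = -sqrt(2)*sqrt(-1/(C1 - 2*c))/2
 u(c) = sqrt(2)*sqrt(-1/(C1 - 2*c))/2


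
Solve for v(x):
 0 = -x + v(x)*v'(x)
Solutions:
 v(x) = -sqrt(C1 + x^2)
 v(x) = sqrt(C1 + x^2)


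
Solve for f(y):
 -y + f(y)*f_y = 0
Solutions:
 f(y) = -sqrt(C1 + y^2)
 f(y) = sqrt(C1 + y^2)


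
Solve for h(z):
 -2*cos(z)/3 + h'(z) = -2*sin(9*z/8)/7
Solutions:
 h(z) = C1 + 2*sin(z)/3 + 16*cos(9*z/8)/63


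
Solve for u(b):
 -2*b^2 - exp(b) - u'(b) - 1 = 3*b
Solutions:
 u(b) = C1 - 2*b^3/3 - 3*b^2/2 - b - exp(b)


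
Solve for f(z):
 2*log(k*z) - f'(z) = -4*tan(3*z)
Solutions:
 f(z) = C1 + 2*z*log(k*z) - 2*z - 4*log(cos(3*z))/3


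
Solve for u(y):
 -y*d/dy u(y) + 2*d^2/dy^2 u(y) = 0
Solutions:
 u(y) = C1 + C2*erfi(y/2)


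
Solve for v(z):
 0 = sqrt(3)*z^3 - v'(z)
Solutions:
 v(z) = C1 + sqrt(3)*z^4/4


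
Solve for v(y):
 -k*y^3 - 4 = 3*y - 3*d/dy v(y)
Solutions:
 v(y) = C1 + k*y^4/12 + y^2/2 + 4*y/3


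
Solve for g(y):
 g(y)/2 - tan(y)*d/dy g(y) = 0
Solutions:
 g(y) = C1*sqrt(sin(y))


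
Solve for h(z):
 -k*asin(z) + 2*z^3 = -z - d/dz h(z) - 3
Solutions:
 h(z) = C1 + k*(z*asin(z) + sqrt(1 - z^2)) - z^4/2 - z^2/2 - 3*z


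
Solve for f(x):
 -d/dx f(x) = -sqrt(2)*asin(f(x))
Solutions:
 Integral(1/asin(_y), (_y, f(x))) = C1 + sqrt(2)*x


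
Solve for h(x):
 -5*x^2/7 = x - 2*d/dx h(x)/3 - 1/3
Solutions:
 h(x) = C1 + 5*x^3/14 + 3*x^2/4 - x/2


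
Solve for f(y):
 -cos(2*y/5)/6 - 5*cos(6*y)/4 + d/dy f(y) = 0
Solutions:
 f(y) = C1 + 5*sin(2*y/5)/12 + 5*sin(6*y)/24


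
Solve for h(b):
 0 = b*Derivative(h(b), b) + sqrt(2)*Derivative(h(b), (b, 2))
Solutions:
 h(b) = C1 + C2*erf(2^(1/4)*b/2)


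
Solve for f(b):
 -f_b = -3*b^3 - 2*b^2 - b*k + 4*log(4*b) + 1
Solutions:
 f(b) = C1 + 3*b^4/4 + 2*b^3/3 + b^2*k/2 - 4*b*log(b) - 8*b*log(2) + 3*b


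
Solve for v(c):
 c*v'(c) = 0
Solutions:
 v(c) = C1


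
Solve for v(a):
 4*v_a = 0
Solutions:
 v(a) = C1


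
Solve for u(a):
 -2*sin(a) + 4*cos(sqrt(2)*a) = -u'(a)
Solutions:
 u(a) = C1 - 2*sqrt(2)*sin(sqrt(2)*a) - 2*cos(a)


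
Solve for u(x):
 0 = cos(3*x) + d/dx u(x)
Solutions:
 u(x) = C1 - sin(3*x)/3


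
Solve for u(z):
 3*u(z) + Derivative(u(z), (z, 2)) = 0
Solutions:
 u(z) = C1*sin(sqrt(3)*z) + C2*cos(sqrt(3)*z)


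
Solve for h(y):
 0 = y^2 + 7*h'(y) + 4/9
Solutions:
 h(y) = C1 - y^3/21 - 4*y/63


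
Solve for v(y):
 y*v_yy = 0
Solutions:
 v(y) = C1 + C2*y


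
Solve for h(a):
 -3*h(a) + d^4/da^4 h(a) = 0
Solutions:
 h(a) = C1*exp(-3^(1/4)*a) + C2*exp(3^(1/4)*a) + C3*sin(3^(1/4)*a) + C4*cos(3^(1/4)*a)


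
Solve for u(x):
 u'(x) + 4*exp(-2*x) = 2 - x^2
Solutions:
 u(x) = C1 - x^3/3 + 2*x + 2*exp(-2*x)


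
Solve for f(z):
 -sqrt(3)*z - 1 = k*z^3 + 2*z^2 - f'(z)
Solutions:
 f(z) = C1 + k*z^4/4 + 2*z^3/3 + sqrt(3)*z^2/2 + z


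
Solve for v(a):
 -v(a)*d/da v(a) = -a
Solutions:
 v(a) = -sqrt(C1 + a^2)
 v(a) = sqrt(C1 + a^2)


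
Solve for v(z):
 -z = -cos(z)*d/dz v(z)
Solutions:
 v(z) = C1 + Integral(z/cos(z), z)


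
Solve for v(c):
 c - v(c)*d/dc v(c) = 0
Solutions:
 v(c) = -sqrt(C1 + c^2)
 v(c) = sqrt(C1 + c^2)


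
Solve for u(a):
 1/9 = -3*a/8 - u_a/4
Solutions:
 u(a) = C1 - 3*a^2/4 - 4*a/9


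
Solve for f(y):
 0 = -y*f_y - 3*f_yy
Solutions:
 f(y) = C1 + C2*erf(sqrt(6)*y/6)


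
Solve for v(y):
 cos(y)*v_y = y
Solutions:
 v(y) = C1 + Integral(y/cos(y), y)


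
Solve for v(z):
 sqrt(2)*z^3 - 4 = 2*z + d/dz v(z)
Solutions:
 v(z) = C1 + sqrt(2)*z^4/4 - z^2 - 4*z


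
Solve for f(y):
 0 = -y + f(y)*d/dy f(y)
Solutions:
 f(y) = -sqrt(C1 + y^2)
 f(y) = sqrt(C1 + y^2)


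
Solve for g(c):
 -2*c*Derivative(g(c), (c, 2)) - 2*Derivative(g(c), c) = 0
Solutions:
 g(c) = C1 + C2*log(c)


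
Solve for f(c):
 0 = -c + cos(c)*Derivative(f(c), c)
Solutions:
 f(c) = C1 + Integral(c/cos(c), c)


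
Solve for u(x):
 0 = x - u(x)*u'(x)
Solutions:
 u(x) = -sqrt(C1 + x^2)
 u(x) = sqrt(C1 + x^2)


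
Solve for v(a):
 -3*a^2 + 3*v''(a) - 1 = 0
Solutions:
 v(a) = C1 + C2*a + a^4/12 + a^2/6


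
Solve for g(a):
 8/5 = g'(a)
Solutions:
 g(a) = C1 + 8*a/5


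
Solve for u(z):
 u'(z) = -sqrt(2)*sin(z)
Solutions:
 u(z) = C1 + sqrt(2)*cos(z)


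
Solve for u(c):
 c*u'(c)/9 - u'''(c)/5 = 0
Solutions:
 u(c) = C1 + Integral(C2*airyai(15^(1/3)*c/3) + C3*airybi(15^(1/3)*c/3), c)


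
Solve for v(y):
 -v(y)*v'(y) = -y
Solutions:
 v(y) = -sqrt(C1 + y^2)
 v(y) = sqrt(C1 + y^2)


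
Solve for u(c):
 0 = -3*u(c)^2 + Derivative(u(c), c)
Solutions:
 u(c) = -1/(C1 + 3*c)


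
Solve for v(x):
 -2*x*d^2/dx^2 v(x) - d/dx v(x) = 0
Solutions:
 v(x) = C1 + C2*sqrt(x)


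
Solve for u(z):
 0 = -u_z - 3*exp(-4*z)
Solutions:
 u(z) = C1 + 3*exp(-4*z)/4


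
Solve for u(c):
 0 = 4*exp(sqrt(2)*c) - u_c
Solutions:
 u(c) = C1 + 2*sqrt(2)*exp(sqrt(2)*c)


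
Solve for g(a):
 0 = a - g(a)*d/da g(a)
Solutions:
 g(a) = -sqrt(C1 + a^2)
 g(a) = sqrt(C1 + a^2)


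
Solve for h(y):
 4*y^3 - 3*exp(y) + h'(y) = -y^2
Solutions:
 h(y) = C1 - y^4 - y^3/3 + 3*exp(y)


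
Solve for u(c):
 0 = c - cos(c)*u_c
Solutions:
 u(c) = C1 + Integral(c/cos(c), c)


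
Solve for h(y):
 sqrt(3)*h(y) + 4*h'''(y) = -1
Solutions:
 h(y) = C3*exp(-2^(1/3)*3^(1/6)*y/2) + (C1*sin(2^(1/3)*3^(2/3)*y/4) + C2*cos(2^(1/3)*3^(2/3)*y/4))*exp(2^(1/3)*3^(1/6)*y/4) - sqrt(3)/3


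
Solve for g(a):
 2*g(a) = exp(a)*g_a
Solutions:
 g(a) = C1*exp(-2*exp(-a))


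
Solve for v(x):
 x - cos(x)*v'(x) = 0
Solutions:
 v(x) = C1 + Integral(x/cos(x), x)


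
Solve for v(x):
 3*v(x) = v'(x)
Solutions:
 v(x) = C1*exp(3*x)


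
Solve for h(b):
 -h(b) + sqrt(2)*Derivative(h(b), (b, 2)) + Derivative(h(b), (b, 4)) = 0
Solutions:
 h(b) = C1*exp(-sqrt(2)*b*sqrt(-sqrt(2) + sqrt(6))/2) + C2*exp(sqrt(2)*b*sqrt(-sqrt(2) + sqrt(6))/2) + C3*sin(sqrt(2)*b*sqrt(sqrt(2) + sqrt(6))/2) + C4*cosh(sqrt(2)*b*sqrt(-sqrt(6) - sqrt(2))/2)


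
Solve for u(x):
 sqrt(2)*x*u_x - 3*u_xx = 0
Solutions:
 u(x) = C1 + C2*erfi(2^(3/4)*sqrt(3)*x/6)


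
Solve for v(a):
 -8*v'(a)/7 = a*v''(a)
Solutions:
 v(a) = C1 + C2/a^(1/7)


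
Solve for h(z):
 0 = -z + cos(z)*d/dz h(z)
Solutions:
 h(z) = C1 + Integral(z/cos(z), z)


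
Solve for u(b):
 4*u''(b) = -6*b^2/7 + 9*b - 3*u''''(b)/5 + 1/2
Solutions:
 u(b) = C1 + C2*b + C3*sin(2*sqrt(15)*b/3) + C4*cos(2*sqrt(15)*b/3) - b^4/56 + 3*b^3/8 + 53*b^2/560


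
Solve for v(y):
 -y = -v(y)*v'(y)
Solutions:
 v(y) = -sqrt(C1 + y^2)
 v(y) = sqrt(C1 + y^2)


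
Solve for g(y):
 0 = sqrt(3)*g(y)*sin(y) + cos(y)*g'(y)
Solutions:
 g(y) = C1*cos(y)^(sqrt(3))


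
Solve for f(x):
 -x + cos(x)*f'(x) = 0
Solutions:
 f(x) = C1 + Integral(x/cos(x), x)


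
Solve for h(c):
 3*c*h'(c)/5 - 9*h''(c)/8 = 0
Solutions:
 h(c) = C1 + C2*erfi(2*sqrt(15)*c/15)


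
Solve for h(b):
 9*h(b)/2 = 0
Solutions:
 h(b) = 0


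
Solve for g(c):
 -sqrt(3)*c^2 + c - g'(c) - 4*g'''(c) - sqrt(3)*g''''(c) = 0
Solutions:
 g(c) = C1 + C2*exp(c*(-16*sqrt(3) + 32*18^(1/3)/(9*sqrt(1011) + 209*sqrt(3))^(1/3) + 12^(1/3)*(9*sqrt(1011) + 209*sqrt(3))^(1/3))/36)*sin(2^(1/3)*3^(1/6)*c*(-2^(1/3)*3^(2/3)*(9*sqrt(1011) + 209*sqrt(3))^(1/3) + 96/(9*sqrt(1011) + 209*sqrt(3))^(1/3))/36) + C3*exp(c*(-16*sqrt(3) + 32*18^(1/3)/(9*sqrt(1011) + 209*sqrt(3))^(1/3) + 12^(1/3)*(9*sqrt(1011) + 209*sqrt(3))^(1/3))/36)*cos(2^(1/3)*3^(1/6)*c*(-2^(1/3)*3^(2/3)*(9*sqrt(1011) + 209*sqrt(3))^(1/3) + 96/(9*sqrt(1011) + 209*sqrt(3))^(1/3))/36) + C4*exp(-c*(32*18^(1/3)/(9*sqrt(1011) + 209*sqrt(3))^(1/3) + 8*sqrt(3) + 12^(1/3)*(9*sqrt(1011) + 209*sqrt(3))^(1/3))/18) - sqrt(3)*c^3/3 + c^2/2 + 8*sqrt(3)*c


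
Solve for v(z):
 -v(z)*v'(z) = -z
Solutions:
 v(z) = -sqrt(C1 + z^2)
 v(z) = sqrt(C1 + z^2)


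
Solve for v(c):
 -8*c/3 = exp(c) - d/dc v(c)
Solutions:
 v(c) = C1 + 4*c^2/3 + exp(c)


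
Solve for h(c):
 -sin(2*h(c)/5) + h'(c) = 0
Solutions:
 -c + 5*log(cos(2*h(c)/5) - 1)/4 - 5*log(cos(2*h(c)/5) + 1)/4 = C1


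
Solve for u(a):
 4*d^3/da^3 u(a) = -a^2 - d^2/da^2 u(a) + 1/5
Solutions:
 u(a) = C1 + C2*a + C3*exp(-a/4) - a^4/12 + 4*a^3/3 - 159*a^2/10


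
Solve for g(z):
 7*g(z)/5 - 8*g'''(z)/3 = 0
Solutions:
 g(z) = C3*exp(21^(1/3)*5^(2/3)*z/10) + (C1*sin(3^(5/6)*5^(2/3)*7^(1/3)*z/20) + C2*cos(3^(5/6)*5^(2/3)*7^(1/3)*z/20))*exp(-21^(1/3)*5^(2/3)*z/20)


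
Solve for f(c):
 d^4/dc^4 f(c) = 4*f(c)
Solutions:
 f(c) = C1*exp(-sqrt(2)*c) + C2*exp(sqrt(2)*c) + C3*sin(sqrt(2)*c) + C4*cos(sqrt(2)*c)


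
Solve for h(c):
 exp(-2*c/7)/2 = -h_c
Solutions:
 h(c) = C1 + 7*exp(-2*c/7)/4


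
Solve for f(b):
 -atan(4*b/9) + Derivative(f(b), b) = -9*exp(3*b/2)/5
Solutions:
 f(b) = C1 + b*atan(4*b/9) - 6*exp(3*b/2)/5 - 9*log(16*b^2 + 81)/8


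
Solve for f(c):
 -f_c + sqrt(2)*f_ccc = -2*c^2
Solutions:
 f(c) = C1 + C2*exp(-2^(3/4)*c/2) + C3*exp(2^(3/4)*c/2) + 2*c^3/3 + 4*sqrt(2)*c


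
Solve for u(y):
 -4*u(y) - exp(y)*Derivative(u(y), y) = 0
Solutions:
 u(y) = C1*exp(4*exp(-y))


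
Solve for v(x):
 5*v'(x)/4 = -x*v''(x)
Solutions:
 v(x) = C1 + C2/x^(1/4)


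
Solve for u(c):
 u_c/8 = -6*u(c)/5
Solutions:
 u(c) = C1*exp(-48*c/5)


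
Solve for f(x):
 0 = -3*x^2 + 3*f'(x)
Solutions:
 f(x) = C1 + x^3/3


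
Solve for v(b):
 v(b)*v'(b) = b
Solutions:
 v(b) = -sqrt(C1 + b^2)
 v(b) = sqrt(C1 + b^2)


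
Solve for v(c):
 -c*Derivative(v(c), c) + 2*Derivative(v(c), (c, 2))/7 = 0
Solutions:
 v(c) = C1 + C2*erfi(sqrt(7)*c/2)


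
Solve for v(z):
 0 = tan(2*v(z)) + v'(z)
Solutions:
 v(z) = -asin(C1*exp(-2*z))/2 + pi/2
 v(z) = asin(C1*exp(-2*z))/2


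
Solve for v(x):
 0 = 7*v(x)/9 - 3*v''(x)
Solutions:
 v(x) = C1*exp(-sqrt(21)*x/9) + C2*exp(sqrt(21)*x/9)


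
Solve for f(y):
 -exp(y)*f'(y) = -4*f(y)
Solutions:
 f(y) = C1*exp(-4*exp(-y))


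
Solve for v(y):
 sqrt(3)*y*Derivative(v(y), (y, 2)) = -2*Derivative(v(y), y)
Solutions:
 v(y) = C1 + C2*y^(1 - 2*sqrt(3)/3)


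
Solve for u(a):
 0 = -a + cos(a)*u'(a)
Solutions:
 u(a) = C1 + Integral(a/cos(a), a)


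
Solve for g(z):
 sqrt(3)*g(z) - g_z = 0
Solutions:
 g(z) = C1*exp(sqrt(3)*z)


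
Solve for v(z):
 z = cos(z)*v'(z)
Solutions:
 v(z) = C1 + Integral(z/cos(z), z)


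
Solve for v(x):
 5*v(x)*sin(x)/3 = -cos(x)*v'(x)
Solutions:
 v(x) = C1*cos(x)^(5/3)


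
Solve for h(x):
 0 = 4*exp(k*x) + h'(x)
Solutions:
 h(x) = C1 - 4*exp(k*x)/k


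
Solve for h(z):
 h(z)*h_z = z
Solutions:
 h(z) = -sqrt(C1 + z^2)
 h(z) = sqrt(C1 + z^2)


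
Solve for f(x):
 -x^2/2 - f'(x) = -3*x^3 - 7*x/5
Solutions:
 f(x) = C1 + 3*x^4/4 - x^3/6 + 7*x^2/10


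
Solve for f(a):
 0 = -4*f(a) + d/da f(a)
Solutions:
 f(a) = C1*exp(4*a)


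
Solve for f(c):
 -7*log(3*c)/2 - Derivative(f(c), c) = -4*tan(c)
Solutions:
 f(c) = C1 - 7*c*log(c)/2 - 7*c*log(3)/2 + 7*c/2 - 4*log(cos(c))


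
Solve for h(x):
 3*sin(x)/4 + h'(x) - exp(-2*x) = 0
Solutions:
 h(x) = C1 + 3*cos(x)/4 - exp(-2*x)/2


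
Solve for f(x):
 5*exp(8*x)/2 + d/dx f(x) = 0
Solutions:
 f(x) = C1 - 5*exp(8*x)/16


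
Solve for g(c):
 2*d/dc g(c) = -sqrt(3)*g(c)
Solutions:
 g(c) = C1*exp(-sqrt(3)*c/2)


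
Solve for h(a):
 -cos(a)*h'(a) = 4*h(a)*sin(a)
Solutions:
 h(a) = C1*cos(a)^4


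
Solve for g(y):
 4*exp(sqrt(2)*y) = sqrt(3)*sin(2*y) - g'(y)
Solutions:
 g(y) = C1 - 2*sqrt(2)*exp(sqrt(2)*y) - sqrt(3)*cos(2*y)/2


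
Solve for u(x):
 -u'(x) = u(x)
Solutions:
 u(x) = C1*exp(-x)


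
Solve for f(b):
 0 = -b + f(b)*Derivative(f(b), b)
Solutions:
 f(b) = -sqrt(C1 + b^2)
 f(b) = sqrt(C1 + b^2)


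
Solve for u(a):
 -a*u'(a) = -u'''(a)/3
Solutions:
 u(a) = C1 + Integral(C2*airyai(3^(1/3)*a) + C3*airybi(3^(1/3)*a), a)


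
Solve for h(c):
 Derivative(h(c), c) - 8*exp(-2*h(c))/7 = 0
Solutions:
 h(c) = log(-sqrt(C1 + 112*c)) - log(7)
 h(c) = log(C1 + 112*c)/2 - log(7)


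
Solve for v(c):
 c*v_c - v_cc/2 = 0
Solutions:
 v(c) = C1 + C2*erfi(c)


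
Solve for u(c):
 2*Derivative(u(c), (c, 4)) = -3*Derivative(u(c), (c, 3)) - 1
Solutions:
 u(c) = C1 + C2*c + C3*c^2 + C4*exp(-3*c/2) - c^3/18


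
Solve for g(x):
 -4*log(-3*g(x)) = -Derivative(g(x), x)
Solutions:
 -Integral(1/(log(-_y) + log(3)), (_y, g(x)))/4 = C1 - x


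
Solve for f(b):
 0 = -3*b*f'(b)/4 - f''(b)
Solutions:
 f(b) = C1 + C2*erf(sqrt(6)*b/4)


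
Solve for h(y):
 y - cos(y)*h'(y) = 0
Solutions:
 h(y) = C1 + Integral(y/cos(y), y)


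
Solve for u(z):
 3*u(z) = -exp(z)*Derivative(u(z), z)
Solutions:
 u(z) = C1*exp(3*exp(-z))


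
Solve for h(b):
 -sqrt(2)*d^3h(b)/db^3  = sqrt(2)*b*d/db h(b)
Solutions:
 h(b) = C1 + Integral(C2*airyai(-b) + C3*airybi(-b), b)


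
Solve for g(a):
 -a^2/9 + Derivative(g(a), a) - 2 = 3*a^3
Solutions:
 g(a) = C1 + 3*a^4/4 + a^3/27 + 2*a


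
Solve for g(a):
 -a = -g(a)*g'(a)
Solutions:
 g(a) = -sqrt(C1 + a^2)
 g(a) = sqrt(C1 + a^2)


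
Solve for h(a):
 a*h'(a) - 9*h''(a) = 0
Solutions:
 h(a) = C1 + C2*erfi(sqrt(2)*a/6)


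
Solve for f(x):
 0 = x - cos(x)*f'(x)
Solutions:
 f(x) = C1 + Integral(x/cos(x), x)


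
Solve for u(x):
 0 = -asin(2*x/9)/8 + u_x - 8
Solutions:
 u(x) = C1 + x*asin(2*x/9)/8 + 8*x + sqrt(81 - 4*x^2)/16


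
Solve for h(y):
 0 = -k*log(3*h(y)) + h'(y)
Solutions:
 Integral(1/(log(_y) + log(3)), (_y, h(y))) = C1 + k*y


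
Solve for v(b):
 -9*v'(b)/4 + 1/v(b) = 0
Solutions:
 v(b) = -sqrt(C1 + 8*b)/3
 v(b) = sqrt(C1 + 8*b)/3


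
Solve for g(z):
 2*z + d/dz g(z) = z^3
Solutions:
 g(z) = C1 + z^4/4 - z^2


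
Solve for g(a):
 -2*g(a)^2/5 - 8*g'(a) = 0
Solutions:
 g(a) = 20/(C1 + a)


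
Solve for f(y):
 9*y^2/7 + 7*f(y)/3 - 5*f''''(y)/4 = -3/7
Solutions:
 f(y) = C1*exp(-15^(3/4)*sqrt(2)*7^(1/4)*y/15) + C2*exp(15^(3/4)*sqrt(2)*7^(1/4)*y/15) + C3*sin(15^(3/4)*sqrt(2)*7^(1/4)*y/15) + C4*cos(15^(3/4)*sqrt(2)*7^(1/4)*y/15) - 27*y^2/49 - 9/49


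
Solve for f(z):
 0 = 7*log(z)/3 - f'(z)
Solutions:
 f(z) = C1 + 7*z*log(z)/3 - 7*z/3


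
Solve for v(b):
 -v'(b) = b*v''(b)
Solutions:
 v(b) = C1 + C2*log(b)


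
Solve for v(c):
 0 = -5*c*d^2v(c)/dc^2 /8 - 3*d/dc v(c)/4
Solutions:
 v(c) = C1 + C2/c^(1/5)


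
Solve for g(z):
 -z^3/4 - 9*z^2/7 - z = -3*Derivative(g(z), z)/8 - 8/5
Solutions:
 g(z) = C1 + z^4/6 + 8*z^3/7 + 4*z^2/3 - 64*z/15


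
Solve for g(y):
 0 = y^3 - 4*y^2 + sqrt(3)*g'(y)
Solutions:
 g(y) = C1 - sqrt(3)*y^4/12 + 4*sqrt(3)*y^3/9


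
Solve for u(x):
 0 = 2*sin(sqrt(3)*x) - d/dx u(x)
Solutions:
 u(x) = C1 - 2*sqrt(3)*cos(sqrt(3)*x)/3


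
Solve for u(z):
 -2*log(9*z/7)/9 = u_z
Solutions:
 u(z) = C1 - 2*z*log(z)/9 - 4*z*log(3)/9 + 2*z/9 + 2*z*log(7)/9


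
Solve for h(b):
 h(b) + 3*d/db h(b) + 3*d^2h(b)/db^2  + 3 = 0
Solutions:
 h(b) = (C1*sin(sqrt(3)*b/6) + C2*cos(sqrt(3)*b/6))*exp(-b/2) - 3


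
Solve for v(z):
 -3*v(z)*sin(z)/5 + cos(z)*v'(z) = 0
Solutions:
 v(z) = C1/cos(z)^(3/5)


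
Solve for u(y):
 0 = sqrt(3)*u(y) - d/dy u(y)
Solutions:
 u(y) = C1*exp(sqrt(3)*y)


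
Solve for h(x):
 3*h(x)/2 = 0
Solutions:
 h(x) = 0


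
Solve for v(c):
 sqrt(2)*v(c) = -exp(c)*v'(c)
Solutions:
 v(c) = C1*exp(sqrt(2)*exp(-c))


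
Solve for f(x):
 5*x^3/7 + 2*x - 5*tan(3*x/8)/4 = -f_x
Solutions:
 f(x) = C1 - 5*x^4/28 - x^2 - 10*log(cos(3*x/8))/3


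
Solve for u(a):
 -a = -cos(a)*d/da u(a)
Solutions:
 u(a) = C1 + Integral(a/cos(a), a)


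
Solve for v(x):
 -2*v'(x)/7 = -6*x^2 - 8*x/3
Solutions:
 v(x) = C1 + 7*x^3 + 14*x^2/3


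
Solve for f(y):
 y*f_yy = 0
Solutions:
 f(y) = C1 + C2*y


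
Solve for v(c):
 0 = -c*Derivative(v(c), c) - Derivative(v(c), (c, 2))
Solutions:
 v(c) = C1 + C2*erf(sqrt(2)*c/2)


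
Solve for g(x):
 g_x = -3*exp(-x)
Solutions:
 g(x) = C1 + 3*exp(-x)


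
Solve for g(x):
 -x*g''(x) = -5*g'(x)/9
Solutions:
 g(x) = C1 + C2*x^(14/9)


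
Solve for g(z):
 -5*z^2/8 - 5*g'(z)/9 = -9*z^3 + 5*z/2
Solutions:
 g(z) = C1 + 81*z^4/20 - 3*z^3/8 - 9*z^2/4


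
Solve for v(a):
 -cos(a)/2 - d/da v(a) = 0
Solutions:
 v(a) = C1 - sin(a)/2


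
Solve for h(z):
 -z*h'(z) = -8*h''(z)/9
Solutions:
 h(z) = C1 + C2*erfi(3*z/4)


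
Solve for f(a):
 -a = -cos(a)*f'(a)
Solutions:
 f(a) = C1 + Integral(a/cos(a), a)


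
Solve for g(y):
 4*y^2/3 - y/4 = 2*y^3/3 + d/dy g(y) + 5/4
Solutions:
 g(y) = C1 - y^4/6 + 4*y^3/9 - y^2/8 - 5*y/4


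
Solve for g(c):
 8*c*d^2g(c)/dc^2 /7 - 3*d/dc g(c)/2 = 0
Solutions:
 g(c) = C1 + C2*c^(37/16)


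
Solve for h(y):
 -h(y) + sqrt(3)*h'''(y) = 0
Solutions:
 h(y) = C3*exp(3^(5/6)*y/3) + (C1*sin(3^(1/3)*y/2) + C2*cos(3^(1/3)*y/2))*exp(-3^(5/6)*y/6)


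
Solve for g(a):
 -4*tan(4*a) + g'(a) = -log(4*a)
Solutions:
 g(a) = C1 - a*log(a) - 2*a*log(2) + a - log(cos(4*a))


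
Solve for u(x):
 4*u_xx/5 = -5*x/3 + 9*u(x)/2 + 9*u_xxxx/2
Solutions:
 u(x) = 10*x/27 + (C1*sin(x*sin(atan(7*sqrt(41)/4)/2)) + C2*cos(x*sin(atan(7*sqrt(41)/4)/2)))*exp(-x*cos(atan(7*sqrt(41)/4)/2)) + (C3*sin(x*sin(atan(7*sqrt(41)/4)/2)) + C4*cos(x*sin(atan(7*sqrt(41)/4)/2)))*exp(x*cos(atan(7*sqrt(41)/4)/2))


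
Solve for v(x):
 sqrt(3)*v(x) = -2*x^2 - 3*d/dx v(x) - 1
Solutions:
 v(x) = C1*exp(-sqrt(3)*x/3) - 2*sqrt(3)*x^2/3 + 4*x - 13*sqrt(3)/3


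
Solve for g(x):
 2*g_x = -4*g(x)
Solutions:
 g(x) = C1*exp(-2*x)


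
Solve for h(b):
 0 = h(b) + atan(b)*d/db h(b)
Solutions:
 h(b) = C1*exp(-Integral(1/atan(b), b))


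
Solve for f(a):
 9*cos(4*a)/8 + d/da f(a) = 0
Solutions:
 f(a) = C1 - 9*sin(4*a)/32


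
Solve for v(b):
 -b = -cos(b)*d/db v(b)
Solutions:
 v(b) = C1 + Integral(b/cos(b), b)


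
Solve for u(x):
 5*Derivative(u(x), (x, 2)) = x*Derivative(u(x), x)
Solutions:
 u(x) = C1 + C2*erfi(sqrt(10)*x/10)


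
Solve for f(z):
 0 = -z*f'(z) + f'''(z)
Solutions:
 f(z) = C1 + Integral(C2*airyai(z) + C3*airybi(z), z)


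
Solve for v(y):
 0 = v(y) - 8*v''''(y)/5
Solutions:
 v(y) = C1*exp(-10^(1/4)*y/2) + C2*exp(10^(1/4)*y/2) + C3*sin(10^(1/4)*y/2) + C4*cos(10^(1/4)*y/2)


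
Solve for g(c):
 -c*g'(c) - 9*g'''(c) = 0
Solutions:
 g(c) = C1 + Integral(C2*airyai(-3^(1/3)*c/3) + C3*airybi(-3^(1/3)*c/3), c)


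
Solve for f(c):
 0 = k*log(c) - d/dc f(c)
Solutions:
 f(c) = C1 + c*k*log(c) - c*k


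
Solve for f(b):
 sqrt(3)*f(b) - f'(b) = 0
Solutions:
 f(b) = C1*exp(sqrt(3)*b)


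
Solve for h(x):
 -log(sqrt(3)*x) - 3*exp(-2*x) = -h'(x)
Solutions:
 h(x) = C1 + x*log(x) + x*(-1 + log(3)/2) - 3*exp(-2*x)/2


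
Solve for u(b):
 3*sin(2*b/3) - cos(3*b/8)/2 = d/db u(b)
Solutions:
 u(b) = C1 - 4*sin(3*b/8)/3 - 9*cos(2*b/3)/2


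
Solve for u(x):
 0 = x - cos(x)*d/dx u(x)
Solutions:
 u(x) = C1 + Integral(x/cos(x), x)


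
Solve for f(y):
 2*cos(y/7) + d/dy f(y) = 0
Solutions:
 f(y) = C1 - 14*sin(y/7)


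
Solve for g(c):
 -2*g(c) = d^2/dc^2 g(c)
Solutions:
 g(c) = C1*sin(sqrt(2)*c) + C2*cos(sqrt(2)*c)


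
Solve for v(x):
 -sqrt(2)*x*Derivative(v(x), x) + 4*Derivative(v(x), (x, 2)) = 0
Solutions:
 v(x) = C1 + C2*erfi(2^(3/4)*x/4)


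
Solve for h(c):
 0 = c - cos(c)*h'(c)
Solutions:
 h(c) = C1 + Integral(c/cos(c), c)


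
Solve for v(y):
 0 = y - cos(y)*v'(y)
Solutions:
 v(y) = C1 + Integral(y/cos(y), y)


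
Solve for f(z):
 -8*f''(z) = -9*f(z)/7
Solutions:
 f(z) = C1*exp(-3*sqrt(14)*z/28) + C2*exp(3*sqrt(14)*z/28)


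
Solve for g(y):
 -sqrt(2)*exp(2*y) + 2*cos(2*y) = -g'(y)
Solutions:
 g(y) = C1 + sqrt(2)*exp(2*y)/2 - sin(2*y)


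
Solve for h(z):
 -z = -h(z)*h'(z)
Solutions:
 h(z) = -sqrt(C1 + z^2)
 h(z) = sqrt(C1 + z^2)


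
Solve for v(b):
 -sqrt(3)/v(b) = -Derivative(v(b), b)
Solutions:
 v(b) = -sqrt(C1 + 2*sqrt(3)*b)
 v(b) = sqrt(C1 + 2*sqrt(3)*b)


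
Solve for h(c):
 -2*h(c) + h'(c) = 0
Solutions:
 h(c) = C1*exp(2*c)


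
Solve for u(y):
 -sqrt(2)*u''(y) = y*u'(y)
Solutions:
 u(y) = C1 + C2*erf(2^(1/4)*y/2)


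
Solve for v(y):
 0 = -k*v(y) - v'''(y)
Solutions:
 v(y) = C1*exp(y*(-k)^(1/3)) + C2*exp(y*(-k)^(1/3)*(-1 + sqrt(3)*I)/2) + C3*exp(-y*(-k)^(1/3)*(1 + sqrt(3)*I)/2)


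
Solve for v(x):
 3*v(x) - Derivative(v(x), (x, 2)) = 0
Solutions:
 v(x) = C1*exp(-sqrt(3)*x) + C2*exp(sqrt(3)*x)


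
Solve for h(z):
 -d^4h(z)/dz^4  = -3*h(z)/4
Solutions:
 h(z) = C1*exp(-sqrt(2)*3^(1/4)*z/2) + C2*exp(sqrt(2)*3^(1/4)*z/2) + C3*sin(sqrt(2)*3^(1/4)*z/2) + C4*cos(sqrt(2)*3^(1/4)*z/2)


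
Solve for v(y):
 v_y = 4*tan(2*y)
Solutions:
 v(y) = C1 - 2*log(cos(2*y))


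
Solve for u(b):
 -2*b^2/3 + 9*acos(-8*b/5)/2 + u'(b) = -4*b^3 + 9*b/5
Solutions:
 u(b) = C1 - b^4 + 2*b^3/9 + 9*b^2/10 - 9*b*acos(-8*b/5)/2 - 9*sqrt(25 - 64*b^2)/16


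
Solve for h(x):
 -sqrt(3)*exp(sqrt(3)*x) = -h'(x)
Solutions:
 h(x) = C1 + exp(sqrt(3)*x)


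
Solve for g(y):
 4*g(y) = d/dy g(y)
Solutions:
 g(y) = C1*exp(4*y)


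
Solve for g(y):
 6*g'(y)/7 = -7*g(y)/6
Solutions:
 g(y) = C1*exp(-49*y/36)


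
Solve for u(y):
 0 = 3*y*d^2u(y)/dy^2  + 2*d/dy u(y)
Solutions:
 u(y) = C1 + C2*y^(1/3)


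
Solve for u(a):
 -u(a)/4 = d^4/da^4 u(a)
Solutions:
 u(a) = (C1*sin(a/2) + C2*cos(a/2))*exp(-a/2) + (C3*sin(a/2) + C4*cos(a/2))*exp(a/2)


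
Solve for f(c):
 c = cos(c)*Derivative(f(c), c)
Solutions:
 f(c) = C1 + Integral(c/cos(c), c)


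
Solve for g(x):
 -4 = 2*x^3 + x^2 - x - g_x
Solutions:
 g(x) = C1 + x^4/2 + x^3/3 - x^2/2 + 4*x


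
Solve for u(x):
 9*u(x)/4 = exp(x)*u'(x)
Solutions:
 u(x) = C1*exp(-9*exp(-x)/4)


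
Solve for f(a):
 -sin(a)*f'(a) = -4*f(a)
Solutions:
 f(a) = C1*(cos(a)^2 - 2*cos(a) + 1)/(cos(a)^2 + 2*cos(a) + 1)


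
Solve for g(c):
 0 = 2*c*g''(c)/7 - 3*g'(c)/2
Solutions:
 g(c) = C1 + C2*c^(25/4)


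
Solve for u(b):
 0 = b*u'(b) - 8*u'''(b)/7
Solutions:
 u(b) = C1 + Integral(C2*airyai(7^(1/3)*b/2) + C3*airybi(7^(1/3)*b/2), b)


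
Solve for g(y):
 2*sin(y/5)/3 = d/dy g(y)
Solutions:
 g(y) = C1 - 10*cos(y/5)/3


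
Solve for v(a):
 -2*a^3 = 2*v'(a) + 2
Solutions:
 v(a) = C1 - a^4/4 - a


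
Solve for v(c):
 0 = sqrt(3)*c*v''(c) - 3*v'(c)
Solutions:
 v(c) = C1 + C2*c^(1 + sqrt(3))


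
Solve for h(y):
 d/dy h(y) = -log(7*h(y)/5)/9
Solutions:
 -9*Integral(1/(-log(_y) - log(7) + log(5)), (_y, h(y))) = C1 - y


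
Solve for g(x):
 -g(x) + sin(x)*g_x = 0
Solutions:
 g(x) = C1*sqrt(cos(x) - 1)/sqrt(cos(x) + 1)


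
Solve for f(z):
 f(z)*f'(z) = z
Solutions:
 f(z) = -sqrt(C1 + z^2)
 f(z) = sqrt(C1 + z^2)


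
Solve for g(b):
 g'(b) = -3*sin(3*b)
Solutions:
 g(b) = C1 + cos(3*b)


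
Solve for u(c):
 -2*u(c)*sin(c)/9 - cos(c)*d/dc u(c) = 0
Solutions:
 u(c) = C1*cos(c)^(2/9)


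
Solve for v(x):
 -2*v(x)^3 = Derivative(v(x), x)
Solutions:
 v(x) = -sqrt(2)*sqrt(-1/(C1 - 2*x))/2
 v(x) = sqrt(2)*sqrt(-1/(C1 - 2*x))/2


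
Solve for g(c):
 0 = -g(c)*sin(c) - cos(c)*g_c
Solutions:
 g(c) = C1*cos(c)


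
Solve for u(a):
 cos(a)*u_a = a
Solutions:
 u(a) = C1 + Integral(a/cos(a), a)


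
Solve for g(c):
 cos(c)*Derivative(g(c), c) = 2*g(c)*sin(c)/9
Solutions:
 g(c) = C1/cos(c)^(2/9)


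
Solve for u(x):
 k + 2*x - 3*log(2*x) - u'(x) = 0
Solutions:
 u(x) = C1 + k*x + x^2 - 3*x*log(x) - x*log(8) + 3*x


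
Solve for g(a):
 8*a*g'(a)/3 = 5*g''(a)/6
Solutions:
 g(a) = C1 + C2*erfi(2*sqrt(10)*a/5)


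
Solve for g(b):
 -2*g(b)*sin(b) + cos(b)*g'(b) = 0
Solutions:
 g(b) = C1/cos(b)^2


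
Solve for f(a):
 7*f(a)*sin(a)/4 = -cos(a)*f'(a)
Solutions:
 f(a) = C1*cos(a)^(7/4)


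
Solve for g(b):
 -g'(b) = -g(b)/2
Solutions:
 g(b) = C1*exp(b/2)


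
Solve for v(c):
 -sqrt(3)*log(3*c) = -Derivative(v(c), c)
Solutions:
 v(c) = C1 + sqrt(3)*c*log(c) - sqrt(3)*c + sqrt(3)*c*log(3)


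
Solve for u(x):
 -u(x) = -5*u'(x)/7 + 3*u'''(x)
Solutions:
 u(x) = C1*exp(x*(10*98^(1/3)/(sqrt(190981) + 441)^(1/3) + 28^(1/3)*(sqrt(190981) + 441)^(1/3))/84)*sin(sqrt(3)*x*(-28^(1/3)*(sqrt(190981) + 441)^(1/3) + 10*98^(1/3)/(sqrt(190981) + 441)^(1/3))/84) + C2*exp(x*(10*98^(1/3)/(sqrt(190981) + 441)^(1/3) + 28^(1/3)*(sqrt(190981) + 441)^(1/3))/84)*cos(sqrt(3)*x*(-28^(1/3)*(sqrt(190981) + 441)^(1/3) + 10*98^(1/3)/(sqrt(190981) + 441)^(1/3))/84) + C3*exp(-x*(10*98^(1/3)/(sqrt(190981) + 441)^(1/3) + 28^(1/3)*(sqrt(190981) + 441)^(1/3))/42)


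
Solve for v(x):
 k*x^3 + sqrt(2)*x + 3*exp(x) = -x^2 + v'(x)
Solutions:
 v(x) = C1 + k*x^4/4 + x^3/3 + sqrt(2)*x^2/2 + 3*exp(x)


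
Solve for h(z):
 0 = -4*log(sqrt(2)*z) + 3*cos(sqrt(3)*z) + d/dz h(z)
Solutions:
 h(z) = C1 + 4*z*log(z) - 4*z + 2*z*log(2) - sqrt(3)*sin(sqrt(3)*z)


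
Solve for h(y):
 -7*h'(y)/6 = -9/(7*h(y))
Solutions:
 h(y) = -sqrt(C1 + 108*y)/7
 h(y) = sqrt(C1 + 108*y)/7


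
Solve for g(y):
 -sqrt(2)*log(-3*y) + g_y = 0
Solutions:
 g(y) = C1 + sqrt(2)*y*log(-y) + sqrt(2)*y*(-1 + log(3))


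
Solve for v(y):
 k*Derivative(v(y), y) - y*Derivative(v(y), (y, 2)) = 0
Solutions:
 v(y) = C1 + y^(re(k) + 1)*(C2*sin(log(y)*Abs(im(k))) + C3*cos(log(y)*im(k)))


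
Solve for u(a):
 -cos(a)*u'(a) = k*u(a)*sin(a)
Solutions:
 u(a) = C1*exp(k*log(cos(a)))


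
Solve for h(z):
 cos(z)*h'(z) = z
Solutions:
 h(z) = C1 + Integral(z/cos(z), z)


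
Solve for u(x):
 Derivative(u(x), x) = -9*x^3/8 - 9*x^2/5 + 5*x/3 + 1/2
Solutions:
 u(x) = C1 - 9*x^4/32 - 3*x^3/5 + 5*x^2/6 + x/2


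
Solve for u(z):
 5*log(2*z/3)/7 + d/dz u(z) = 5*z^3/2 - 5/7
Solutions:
 u(z) = C1 + 5*z^4/8 - 5*z*log(z)/7 - 5*z*log(2)/7 + 5*z*log(3)/7


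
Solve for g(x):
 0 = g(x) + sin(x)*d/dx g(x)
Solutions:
 g(x) = C1*sqrt(cos(x) + 1)/sqrt(cos(x) - 1)


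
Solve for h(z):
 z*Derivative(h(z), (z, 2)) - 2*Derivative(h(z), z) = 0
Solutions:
 h(z) = C1 + C2*z^3


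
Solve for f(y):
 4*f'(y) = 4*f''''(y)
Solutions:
 f(y) = C1 + C4*exp(y) + (C2*sin(sqrt(3)*y/2) + C3*cos(sqrt(3)*y/2))*exp(-y/2)


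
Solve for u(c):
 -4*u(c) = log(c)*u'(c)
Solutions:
 u(c) = C1*exp(-4*li(c))


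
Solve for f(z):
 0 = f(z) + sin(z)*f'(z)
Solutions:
 f(z) = C1*sqrt(cos(z) + 1)/sqrt(cos(z) - 1)


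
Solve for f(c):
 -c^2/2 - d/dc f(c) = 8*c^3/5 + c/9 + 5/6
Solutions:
 f(c) = C1 - 2*c^4/5 - c^3/6 - c^2/18 - 5*c/6


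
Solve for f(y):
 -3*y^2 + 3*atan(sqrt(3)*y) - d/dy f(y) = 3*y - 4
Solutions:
 f(y) = C1 - y^3 - 3*y^2/2 + 3*y*atan(sqrt(3)*y) + 4*y - sqrt(3)*log(3*y^2 + 1)/2


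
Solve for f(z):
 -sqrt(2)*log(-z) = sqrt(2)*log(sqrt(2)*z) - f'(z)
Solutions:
 f(z) = C1 + 2*sqrt(2)*z*log(z) + sqrt(2)*z*(-2 + log(2)/2 + I*pi)


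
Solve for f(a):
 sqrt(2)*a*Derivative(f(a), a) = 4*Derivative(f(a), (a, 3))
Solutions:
 f(a) = C1 + Integral(C2*airyai(sqrt(2)*a/2) + C3*airybi(sqrt(2)*a/2), a)


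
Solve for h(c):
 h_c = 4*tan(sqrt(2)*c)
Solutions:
 h(c) = C1 - 2*sqrt(2)*log(cos(sqrt(2)*c))


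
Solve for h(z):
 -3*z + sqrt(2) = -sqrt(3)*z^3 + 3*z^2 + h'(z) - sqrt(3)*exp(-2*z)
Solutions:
 h(z) = C1 + sqrt(3)*z^4/4 - z^3 - 3*z^2/2 + sqrt(2)*z - sqrt(3)*exp(-2*z)/2


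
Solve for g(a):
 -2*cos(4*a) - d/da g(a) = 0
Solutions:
 g(a) = C1 - sin(4*a)/2


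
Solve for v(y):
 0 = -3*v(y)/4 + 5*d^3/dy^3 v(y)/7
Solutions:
 v(y) = C3*exp(1050^(1/3)*y/10) + (C1*sin(3^(5/6)*350^(1/3)*y/20) + C2*cos(3^(5/6)*350^(1/3)*y/20))*exp(-1050^(1/3)*y/20)


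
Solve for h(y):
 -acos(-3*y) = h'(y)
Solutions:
 h(y) = C1 - y*acos(-3*y) - sqrt(1 - 9*y^2)/3


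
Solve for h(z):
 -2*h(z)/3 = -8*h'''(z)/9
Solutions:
 h(z) = C3*exp(6^(1/3)*z/2) + (C1*sin(2^(1/3)*3^(5/6)*z/4) + C2*cos(2^(1/3)*3^(5/6)*z/4))*exp(-6^(1/3)*z/4)


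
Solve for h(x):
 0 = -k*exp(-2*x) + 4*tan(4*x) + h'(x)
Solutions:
 h(x) = C1 - k*exp(-2*x)/2 - log(tan(4*x)^2 + 1)/2


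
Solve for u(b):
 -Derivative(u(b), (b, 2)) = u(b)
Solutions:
 u(b) = C1*sin(b) + C2*cos(b)


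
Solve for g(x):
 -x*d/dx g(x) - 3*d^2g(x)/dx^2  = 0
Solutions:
 g(x) = C1 + C2*erf(sqrt(6)*x/6)


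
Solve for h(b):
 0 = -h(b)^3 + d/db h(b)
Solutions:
 h(b) = -sqrt(2)*sqrt(-1/(C1 + b))/2
 h(b) = sqrt(2)*sqrt(-1/(C1 + b))/2


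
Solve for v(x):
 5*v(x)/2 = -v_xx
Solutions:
 v(x) = C1*sin(sqrt(10)*x/2) + C2*cos(sqrt(10)*x/2)


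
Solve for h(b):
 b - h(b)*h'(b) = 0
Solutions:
 h(b) = -sqrt(C1 + b^2)
 h(b) = sqrt(C1 + b^2)


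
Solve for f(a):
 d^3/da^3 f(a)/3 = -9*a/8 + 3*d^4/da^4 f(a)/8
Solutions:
 f(a) = C1 + C2*a + C3*a^2 + C4*exp(8*a/9) - 9*a^4/64 - 81*a^3/128


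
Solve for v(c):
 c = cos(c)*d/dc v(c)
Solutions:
 v(c) = C1 + Integral(c/cos(c), c)


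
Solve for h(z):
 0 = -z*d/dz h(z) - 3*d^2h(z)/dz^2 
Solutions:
 h(z) = C1 + C2*erf(sqrt(6)*z/6)


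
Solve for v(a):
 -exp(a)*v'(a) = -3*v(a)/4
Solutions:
 v(a) = C1*exp(-3*exp(-a)/4)


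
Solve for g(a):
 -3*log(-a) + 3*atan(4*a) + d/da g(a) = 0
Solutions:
 g(a) = C1 + 3*a*log(-a) - 3*a*atan(4*a) - 3*a + 3*log(16*a^2 + 1)/8


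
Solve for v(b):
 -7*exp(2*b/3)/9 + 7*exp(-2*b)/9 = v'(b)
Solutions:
 v(b) = C1 - 7*exp(2*b/3)/6 - 7*exp(-2*b)/18


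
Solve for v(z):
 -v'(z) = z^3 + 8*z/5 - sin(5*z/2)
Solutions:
 v(z) = C1 - z^4/4 - 4*z^2/5 - 2*cos(5*z/2)/5


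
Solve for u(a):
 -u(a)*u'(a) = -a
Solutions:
 u(a) = -sqrt(C1 + a^2)
 u(a) = sqrt(C1 + a^2)


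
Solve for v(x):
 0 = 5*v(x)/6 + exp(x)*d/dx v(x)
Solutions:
 v(x) = C1*exp(5*exp(-x)/6)


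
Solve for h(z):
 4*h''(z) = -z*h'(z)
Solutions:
 h(z) = C1 + C2*erf(sqrt(2)*z/4)


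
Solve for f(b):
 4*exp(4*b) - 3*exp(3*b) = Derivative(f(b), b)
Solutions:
 f(b) = C1 + exp(4*b) - exp(3*b)


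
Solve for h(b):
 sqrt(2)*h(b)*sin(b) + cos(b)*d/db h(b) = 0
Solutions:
 h(b) = C1*cos(b)^(sqrt(2))


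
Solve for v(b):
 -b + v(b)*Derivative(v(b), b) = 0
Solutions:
 v(b) = -sqrt(C1 + b^2)
 v(b) = sqrt(C1 + b^2)


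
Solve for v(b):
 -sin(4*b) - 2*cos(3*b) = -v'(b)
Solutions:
 v(b) = C1 + 2*sin(3*b)/3 - cos(4*b)/4


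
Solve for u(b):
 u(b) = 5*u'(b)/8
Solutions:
 u(b) = C1*exp(8*b/5)


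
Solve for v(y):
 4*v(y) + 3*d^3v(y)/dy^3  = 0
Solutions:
 v(y) = C3*exp(-6^(2/3)*y/3) + (C1*sin(2^(2/3)*3^(1/6)*y/2) + C2*cos(2^(2/3)*3^(1/6)*y/2))*exp(6^(2/3)*y/6)


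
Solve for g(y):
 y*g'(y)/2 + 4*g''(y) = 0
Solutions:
 g(y) = C1 + C2*erf(y/4)


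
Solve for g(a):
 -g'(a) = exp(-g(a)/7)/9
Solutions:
 g(a) = 7*log(C1 - a/63)


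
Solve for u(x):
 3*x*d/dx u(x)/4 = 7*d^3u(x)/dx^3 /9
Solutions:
 u(x) = C1 + Integral(C2*airyai(3*98^(1/3)*x/14) + C3*airybi(3*98^(1/3)*x/14), x)


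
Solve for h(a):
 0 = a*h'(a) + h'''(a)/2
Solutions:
 h(a) = C1 + Integral(C2*airyai(-2^(1/3)*a) + C3*airybi(-2^(1/3)*a), a)


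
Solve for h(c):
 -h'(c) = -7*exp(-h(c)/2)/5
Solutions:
 h(c) = 2*log(C1 + 7*c/10)


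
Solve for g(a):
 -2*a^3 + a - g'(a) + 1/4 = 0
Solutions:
 g(a) = C1 - a^4/2 + a^2/2 + a/4


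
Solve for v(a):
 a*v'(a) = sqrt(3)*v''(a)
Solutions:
 v(a) = C1 + C2*erfi(sqrt(2)*3^(3/4)*a/6)


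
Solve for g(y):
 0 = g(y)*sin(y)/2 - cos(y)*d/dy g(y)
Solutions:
 g(y) = C1/sqrt(cos(y))


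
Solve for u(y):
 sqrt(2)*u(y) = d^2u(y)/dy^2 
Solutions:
 u(y) = C1*exp(-2^(1/4)*y) + C2*exp(2^(1/4)*y)


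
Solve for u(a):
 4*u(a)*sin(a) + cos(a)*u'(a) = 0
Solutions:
 u(a) = C1*cos(a)^4


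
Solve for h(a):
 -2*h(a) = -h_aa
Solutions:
 h(a) = C1*exp(-sqrt(2)*a) + C2*exp(sqrt(2)*a)


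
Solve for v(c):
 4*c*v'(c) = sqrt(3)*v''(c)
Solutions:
 v(c) = C1 + C2*erfi(sqrt(2)*3^(3/4)*c/3)


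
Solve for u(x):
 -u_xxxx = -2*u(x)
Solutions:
 u(x) = C1*exp(-2^(1/4)*x) + C2*exp(2^(1/4)*x) + C3*sin(2^(1/4)*x) + C4*cos(2^(1/4)*x)


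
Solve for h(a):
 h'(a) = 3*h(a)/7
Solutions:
 h(a) = C1*exp(3*a/7)


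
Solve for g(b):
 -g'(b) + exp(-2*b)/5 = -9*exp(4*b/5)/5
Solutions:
 g(b) = C1 + 9*exp(4*b/5)/4 - exp(-2*b)/10


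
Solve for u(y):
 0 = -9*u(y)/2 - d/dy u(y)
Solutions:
 u(y) = C1*exp(-9*y/2)


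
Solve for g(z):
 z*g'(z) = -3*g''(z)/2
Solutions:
 g(z) = C1 + C2*erf(sqrt(3)*z/3)


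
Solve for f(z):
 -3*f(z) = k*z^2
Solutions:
 f(z) = -k*z^2/3


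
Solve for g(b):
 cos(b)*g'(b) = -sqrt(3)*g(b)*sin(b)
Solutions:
 g(b) = C1*cos(b)^(sqrt(3))


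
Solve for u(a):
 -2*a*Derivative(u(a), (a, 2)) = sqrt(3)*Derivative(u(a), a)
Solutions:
 u(a) = C1 + C2*a^(1 - sqrt(3)/2)


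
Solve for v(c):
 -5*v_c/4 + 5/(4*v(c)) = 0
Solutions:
 v(c) = -sqrt(C1 + 2*c)
 v(c) = sqrt(C1 + 2*c)


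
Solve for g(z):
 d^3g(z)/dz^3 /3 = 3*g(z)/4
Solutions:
 g(z) = C3*exp(2^(1/3)*3^(2/3)*z/2) + (C1*sin(3*2^(1/3)*3^(1/6)*z/4) + C2*cos(3*2^(1/3)*3^(1/6)*z/4))*exp(-2^(1/3)*3^(2/3)*z/4)


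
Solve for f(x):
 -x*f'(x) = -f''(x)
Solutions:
 f(x) = C1 + C2*erfi(sqrt(2)*x/2)


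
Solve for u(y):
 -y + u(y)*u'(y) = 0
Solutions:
 u(y) = -sqrt(C1 + y^2)
 u(y) = sqrt(C1 + y^2)


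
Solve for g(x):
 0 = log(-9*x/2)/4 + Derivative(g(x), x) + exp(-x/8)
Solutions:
 g(x) = C1 - x*log(-x)/4 + x*(-2*log(3) + log(2) + 1)/4 + 8*exp(-x/8)


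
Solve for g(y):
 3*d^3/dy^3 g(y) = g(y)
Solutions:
 g(y) = C3*exp(3^(2/3)*y/3) + (C1*sin(3^(1/6)*y/2) + C2*cos(3^(1/6)*y/2))*exp(-3^(2/3)*y/6)


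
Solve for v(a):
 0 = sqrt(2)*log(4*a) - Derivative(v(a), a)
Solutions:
 v(a) = C1 + sqrt(2)*a*log(a) - sqrt(2)*a + 2*sqrt(2)*a*log(2)


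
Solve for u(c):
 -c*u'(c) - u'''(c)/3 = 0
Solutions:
 u(c) = C1 + Integral(C2*airyai(-3^(1/3)*c) + C3*airybi(-3^(1/3)*c), c)


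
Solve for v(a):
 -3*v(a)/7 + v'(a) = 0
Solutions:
 v(a) = C1*exp(3*a/7)


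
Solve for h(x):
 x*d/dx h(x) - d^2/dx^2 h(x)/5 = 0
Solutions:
 h(x) = C1 + C2*erfi(sqrt(10)*x/2)


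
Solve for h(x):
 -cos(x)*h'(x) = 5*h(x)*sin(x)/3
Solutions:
 h(x) = C1*cos(x)^(5/3)


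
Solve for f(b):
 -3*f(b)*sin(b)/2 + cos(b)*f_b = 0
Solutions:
 f(b) = C1/cos(b)^(3/2)


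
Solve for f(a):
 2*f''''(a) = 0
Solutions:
 f(a) = C1 + C2*a + C3*a^2 + C4*a^3


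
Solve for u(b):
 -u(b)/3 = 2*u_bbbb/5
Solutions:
 u(b) = (C1*sin(10^(1/4)*3^(3/4)*b/6) + C2*cos(10^(1/4)*3^(3/4)*b/6))*exp(-10^(1/4)*3^(3/4)*b/6) + (C3*sin(10^(1/4)*3^(3/4)*b/6) + C4*cos(10^(1/4)*3^(3/4)*b/6))*exp(10^(1/4)*3^(3/4)*b/6)


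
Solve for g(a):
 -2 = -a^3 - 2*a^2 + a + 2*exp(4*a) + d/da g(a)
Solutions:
 g(a) = C1 + a^4/4 + 2*a^3/3 - a^2/2 - 2*a - exp(4*a)/2


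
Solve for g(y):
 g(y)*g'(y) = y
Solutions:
 g(y) = -sqrt(C1 + y^2)
 g(y) = sqrt(C1 + y^2)


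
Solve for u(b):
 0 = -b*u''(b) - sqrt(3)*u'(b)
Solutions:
 u(b) = C1 + C2*b^(1 - sqrt(3))


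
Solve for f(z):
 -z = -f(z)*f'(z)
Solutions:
 f(z) = -sqrt(C1 + z^2)
 f(z) = sqrt(C1 + z^2)


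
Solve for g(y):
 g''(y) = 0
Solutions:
 g(y) = C1 + C2*y


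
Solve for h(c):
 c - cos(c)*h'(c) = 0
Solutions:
 h(c) = C1 + Integral(c/cos(c), c)


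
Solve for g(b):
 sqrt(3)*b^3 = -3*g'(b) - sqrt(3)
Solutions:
 g(b) = C1 - sqrt(3)*b^4/12 - sqrt(3)*b/3


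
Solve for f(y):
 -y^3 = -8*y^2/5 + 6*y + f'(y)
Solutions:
 f(y) = C1 - y^4/4 + 8*y^3/15 - 3*y^2


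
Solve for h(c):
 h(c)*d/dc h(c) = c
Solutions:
 h(c) = -sqrt(C1 + c^2)
 h(c) = sqrt(C1 + c^2)


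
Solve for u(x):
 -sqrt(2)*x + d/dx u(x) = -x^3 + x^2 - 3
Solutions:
 u(x) = C1 - x^4/4 + x^3/3 + sqrt(2)*x^2/2 - 3*x


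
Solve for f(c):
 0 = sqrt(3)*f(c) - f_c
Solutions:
 f(c) = C1*exp(sqrt(3)*c)


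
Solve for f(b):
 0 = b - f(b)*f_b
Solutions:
 f(b) = -sqrt(C1 + b^2)
 f(b) = sqrt(C1 + b^2)


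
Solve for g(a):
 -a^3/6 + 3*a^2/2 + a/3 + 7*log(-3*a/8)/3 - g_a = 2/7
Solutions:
 g(a) = C1 - a^4/24 + a^3/2 + a^2/6 + 7*a*log(-a)/3 + a*(-7*log(2) - 55/21 + 7*log(3)/3)


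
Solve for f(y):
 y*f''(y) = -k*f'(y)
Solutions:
 f(y) = C1 + y^(1 - re(k))*(C2*sin(log(y)*Abs(im(k))) + C3*cos(log(y)*im(k)))


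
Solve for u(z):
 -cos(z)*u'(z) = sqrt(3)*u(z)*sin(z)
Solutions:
 u(z) = C1*cos(z)^(sqrt(3))


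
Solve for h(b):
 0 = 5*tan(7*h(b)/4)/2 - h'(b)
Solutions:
 h(b) = -4*asin(C1*exp(35*b/8))/7 + 4*pi/7
 h(b) = 4*asin(C1*exp(35*b/8))/7


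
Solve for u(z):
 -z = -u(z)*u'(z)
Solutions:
 u(z) = -sqrt(C1 + z^2)
 u(z) = sqrt(C1 + z^2)


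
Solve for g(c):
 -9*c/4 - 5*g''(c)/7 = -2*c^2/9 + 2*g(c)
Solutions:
 g(c) = C1*sin(sqrt(70)*c/5) + C2*cos(sqrt(70)*c/5) + c^2/9 - 9*c/8 - 5/63


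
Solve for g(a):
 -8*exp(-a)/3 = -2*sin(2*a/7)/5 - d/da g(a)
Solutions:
 g(a) = C1 + 7*cos(2*a/7)/5 - 8*exp(-a)/3


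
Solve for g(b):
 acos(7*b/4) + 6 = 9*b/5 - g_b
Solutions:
 g(b) = C1 + 9*b^2/10 - b*acos(7*b/4) - 6*b + sqrt(16 - 49*b^2)/7


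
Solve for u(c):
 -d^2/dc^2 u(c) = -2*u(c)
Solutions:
 u(c) = C1*exp(-sqrt(2)*c) + C2*exp(sqrt(2)*c)


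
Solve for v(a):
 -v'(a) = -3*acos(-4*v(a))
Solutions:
 Integral(1/acos(-4*_y), (_y, v(a))) = C1 + 3*a


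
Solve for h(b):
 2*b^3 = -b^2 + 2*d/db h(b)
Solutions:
 h(b) = C1 + b^4/4 + b^3/6


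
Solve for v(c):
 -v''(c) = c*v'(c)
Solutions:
 v(c) = C1 + C2*erf(sqrt(2)*c/2)


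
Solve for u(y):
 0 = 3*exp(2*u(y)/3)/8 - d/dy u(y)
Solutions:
 u(y) = 3*log(-sqrt(-1/(C1 + 3*y))) + 3*log(3)/2 + 3*log(2)
 u(y) = 3*log(-1/(C1 + 3*y))/2 + 3*log(3)/2 + 3*log(2)


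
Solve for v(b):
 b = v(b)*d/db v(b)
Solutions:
 v(b) = -sqrt(C1 + b^2)
 v(b) = sqrt(C1 + b^2)


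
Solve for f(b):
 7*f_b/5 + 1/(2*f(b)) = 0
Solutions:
 f(b) = -sqrt(C1 - 35*b)/7
 f(b) = sqrt(C1 - 35*b)/7


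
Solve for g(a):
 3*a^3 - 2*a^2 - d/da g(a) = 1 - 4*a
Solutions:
 g(a) = C1 + 3*a^4/4 - 2*a^3/3 + 2*a^2 - a


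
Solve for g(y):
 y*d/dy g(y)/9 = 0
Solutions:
 g(y) = C1


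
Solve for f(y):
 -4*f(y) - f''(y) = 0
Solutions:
 f(y) = C1*sin(2*y) + C2*cos(2*y)


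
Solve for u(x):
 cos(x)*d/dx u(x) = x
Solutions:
 u(x) = C1 + Integral(x/cos(x), x)


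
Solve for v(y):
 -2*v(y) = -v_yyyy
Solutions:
 v(y) = C1*exp(-2^(1/4)*y) + C2*exp(2^(1/4)*y) + C3*sin(2^(1/4)*y) + C4*cos(2^(1/4)*y)


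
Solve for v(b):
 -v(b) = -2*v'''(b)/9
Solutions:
 v(b) = C3*exp(6^(2/3)*b/2) + (C1*sin(3*2^(2/3)*3^(1/6)*b/4) + C2*cos(3*2^(2/3)*3^(1/6)*b/4))*exp(-6^(2/3)*b/4)


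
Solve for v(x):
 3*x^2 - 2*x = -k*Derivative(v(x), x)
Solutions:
 v(x) = C1 - x^3/k + x^2/k
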